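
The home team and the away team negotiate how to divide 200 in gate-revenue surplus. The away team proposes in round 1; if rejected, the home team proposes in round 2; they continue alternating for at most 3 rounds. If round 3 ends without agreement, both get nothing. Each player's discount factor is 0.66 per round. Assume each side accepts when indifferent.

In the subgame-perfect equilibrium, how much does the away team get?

155.12

Solve by backward induction from round 3.
Round 3 (the away team proposes): the home team will accept anything ≥ 0, so the away team offers 0 and keeps 200.
Round 2 (the home team proposes): the away team can get 200 next round, worth 0.66 × 200 = 132 now; the home team offers that and keeps 68.
Round 1 (the away team proposes): the home team can get 68 next round, worth 0.66 × 68 = 44.88 now; the away team offers that and keeps 155.12.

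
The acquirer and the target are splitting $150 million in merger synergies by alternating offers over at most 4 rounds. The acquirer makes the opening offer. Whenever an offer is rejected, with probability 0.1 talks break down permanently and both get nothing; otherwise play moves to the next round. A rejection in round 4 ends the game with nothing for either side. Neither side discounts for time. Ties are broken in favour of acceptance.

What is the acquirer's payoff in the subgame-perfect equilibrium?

27.15

Round 4 (the target proposes): the acquirer will accept anything ≥ 0, so the target offers 0 and keeps 150.
Round 3 (the acquirer proposes): rejecting gives the target an expected 0.9 × 150 = 135. The acquirer offers 135 and keeps 150 − 135 = 15.
Round 2 (the target proposes): rejecting gives the acquirer an expected 0.9 × 15 = 13.5. The target offers 13.5 and keeps 150 − 13.5 = 136.5.
Round 1 (the acquirer proposes): rejecting gives the target an expected 0.9 × 136.5 = 122.85; the acquirer offers that and keeps 27.15.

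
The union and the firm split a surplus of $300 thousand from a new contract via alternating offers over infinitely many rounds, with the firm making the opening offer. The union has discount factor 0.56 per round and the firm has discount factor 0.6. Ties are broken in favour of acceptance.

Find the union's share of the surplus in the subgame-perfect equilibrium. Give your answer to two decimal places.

101.20

When the firm proposes, the union accepts any offer worth at least 0.56 times what the union would get by proposing next round; and vice versa.
This gives x = 300 − 0.56y and y = 300 − 0.6x, where x and y are each side's share when it proposes.
Hence (1 − 0.56·0.6)x = 300(1 − 0.56), i.e. 0.664·x = 132.
x ≈ 198.7952; the union's share is 300 − x ≈ 101.2048.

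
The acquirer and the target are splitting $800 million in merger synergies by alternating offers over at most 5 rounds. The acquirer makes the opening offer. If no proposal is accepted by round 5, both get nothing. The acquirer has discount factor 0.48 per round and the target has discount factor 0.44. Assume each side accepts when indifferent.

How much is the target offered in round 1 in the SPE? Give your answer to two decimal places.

Work backward from the last round.
Round 5 (the acquirer proposes): the target will accept anything ≥ 0, so the acquirer offers 0 and keeps 800.
Round 4 (the target proposes): the acquirer can get 800 next round, worth 0.48 × 800 = 384 now, so the target offers 384, keeping 416.
Round 3 (the acquirer proposes): the target can get 416 next round, worth 0.44 × 416 = 183.04 now. The acquirer offers 183.04 and keeps 800 − 183.04 = 616.96.
Round 2 (the target proposes): the acquirer can get 616.96 next round, worth 0.48 × 616.96 = 296.1408 now, so the target offers 296.1408, keeping 503.8592.
Round 1 (the acquirer proposes): the target can get 503.8592 next round, worth 0.44 × 503.8592 = 221.698048 now; the acquirer offers that and keeps 578.301952.

221.70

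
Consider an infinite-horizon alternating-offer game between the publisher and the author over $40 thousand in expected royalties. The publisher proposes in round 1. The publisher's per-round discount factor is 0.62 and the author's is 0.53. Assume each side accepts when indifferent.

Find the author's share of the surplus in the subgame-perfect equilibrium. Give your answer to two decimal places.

In a stationary SPE each proposer offers the other exactly their discounted continuation value.
If the publisher keeps x when proposing and the author keeps y when proposing, then x = 40 − 0.53y and y = 40 − 0.62x.
Solving: x = 40(1 − 0.53) / (1 − 0.62·0.53) = 18.8 / 0.6714 ≈ 28.0012.
The author gets 40 − 28.0012 ≈ 11.9988.

12.00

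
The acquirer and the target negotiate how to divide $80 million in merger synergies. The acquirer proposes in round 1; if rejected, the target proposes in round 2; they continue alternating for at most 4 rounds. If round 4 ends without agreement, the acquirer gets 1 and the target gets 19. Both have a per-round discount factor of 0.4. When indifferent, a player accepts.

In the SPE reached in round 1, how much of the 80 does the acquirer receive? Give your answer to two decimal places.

55.74

Round 4 (the target proposes): the acquirer gets 1 if talks fail, so the target offers 1 and keeps 79.
Round 3 (the acquirer proposes): the target can get 79 next round, worth 0.4 × 79 = 31.6 now. The acquirer offers 31.6 and keeps 80 − 31.6 = 48.4.
Round 2 (the target proposes): the acquirer can get 48.4 next round, worth 0.4 × 48.4 = 19.36 now. The target offers 19.36 and keeps 80 − 19.36 = 60.64.
Round 1 (the acquirer proposes): the target can get 60.64 next round, worth 0.4 × 60.64 = 24.256 now. The acquirer offers 24.256 and keeps 80 − 24.256 = 55.744.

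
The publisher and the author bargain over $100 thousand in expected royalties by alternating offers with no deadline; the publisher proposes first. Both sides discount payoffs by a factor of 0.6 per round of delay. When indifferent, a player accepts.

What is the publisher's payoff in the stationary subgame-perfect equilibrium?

When the publisher proposes, the author accepts any offer worth at least 0.6 times what the author would get by proposing next round; and vice versa.
This gives x = 100 − 0.6y and y = 100 − 0.6x, where x and y are each side's share when it proposes.
Hence (1 − 0.6·0.6)x = 100(1 − 0.6), i.e. 0.64·x = 40.
x = 62.5; the author's share is 100 − x = 37.5.

62.5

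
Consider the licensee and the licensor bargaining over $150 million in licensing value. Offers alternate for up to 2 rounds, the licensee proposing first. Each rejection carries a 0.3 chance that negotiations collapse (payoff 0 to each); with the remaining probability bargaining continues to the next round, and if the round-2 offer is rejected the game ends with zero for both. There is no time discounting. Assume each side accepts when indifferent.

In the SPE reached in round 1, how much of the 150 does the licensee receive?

By backward induction:
Round 2 (the licensor proposes): the licensee will accept anything ≥ 0, so the licensor offers 0 and keeps 150.
Round 1 (the licensee proposes): rejecting gives the licensor an expected 0.7 × 150 = 105; the licensee offers that and keeps 45.

45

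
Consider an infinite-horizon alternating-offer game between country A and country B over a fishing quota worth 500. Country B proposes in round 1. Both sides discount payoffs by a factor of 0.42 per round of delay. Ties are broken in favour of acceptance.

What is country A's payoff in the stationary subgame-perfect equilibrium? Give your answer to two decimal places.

147.89

In a stationary SPE each proposer offers the other exactly their discounted continuation value.
If country B keeps x when proposing and country A keeps y when proposing, then x = 500 − 0.42y and y = 500 − 0.42x.
Solving: x = 500(1 − 0.42) / (1 − 0.42·0.42) = 290 / 0.8236 ≈ 352.1127.
Country A gets 500 − 352.1127 ≈ 147.8873.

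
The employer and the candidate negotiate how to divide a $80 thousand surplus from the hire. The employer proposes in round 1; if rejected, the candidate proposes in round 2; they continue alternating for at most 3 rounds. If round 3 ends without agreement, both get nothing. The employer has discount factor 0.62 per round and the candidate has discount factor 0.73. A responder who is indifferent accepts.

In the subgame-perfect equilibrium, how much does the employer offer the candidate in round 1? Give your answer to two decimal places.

Solve by backward induction from round 3.
Round 3 (the employer proposes): the candidate will accept anything ≥ 0, so the employer offers 0 and keeps 80.
Round 2 (the candidate proposes): the employer can get 80 next round, worth 0.62 × 80 = 49.6 now. The candidate offers 49.6 and keeps 80 − 49.6 = 30.4.
Round 1 (the employer proposes): the candidate can get 30.4 next round, worth 0.73 × 30.4 = 22.192 now; the employer offers that and keeps 57.808.

22.19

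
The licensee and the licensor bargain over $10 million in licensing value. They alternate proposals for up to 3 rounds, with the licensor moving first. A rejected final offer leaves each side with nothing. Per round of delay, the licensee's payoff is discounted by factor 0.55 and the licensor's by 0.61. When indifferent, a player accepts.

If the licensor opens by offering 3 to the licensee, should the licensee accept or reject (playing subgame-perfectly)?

Accept

Round 3 (the licensor proposes): rejection yields 0 for the licensee; the licensor offers 0 and keeps 10.
Round 2 (the licensee proposes): the licensor can get 10 next round, worth 0.61 × 10 = 6.1 now. The licensee offers 6.1 and keeps 10 − 6.1 = 3.9.
So by rejecting in round 1, the licensee gets 3.9 next round, worth 0.55 × 3.9 = 2.145 now.
Offer 3 ≥ 2.145, so the licensee accepts.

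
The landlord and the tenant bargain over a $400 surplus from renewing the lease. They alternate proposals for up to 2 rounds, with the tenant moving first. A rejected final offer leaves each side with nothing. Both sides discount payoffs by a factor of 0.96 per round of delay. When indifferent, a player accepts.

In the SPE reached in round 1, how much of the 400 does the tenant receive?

16

Round 2 (the landlord proposes): the tenant will accept anything ≥ 0, so the landlord offers 0 and keeps 400.
Round 1 (the tenant proposes): the landlord can get 400 next round, worth 0.96 × 400 = 384 now. The tenant offers 384 and keeps 400 − 384 = 16.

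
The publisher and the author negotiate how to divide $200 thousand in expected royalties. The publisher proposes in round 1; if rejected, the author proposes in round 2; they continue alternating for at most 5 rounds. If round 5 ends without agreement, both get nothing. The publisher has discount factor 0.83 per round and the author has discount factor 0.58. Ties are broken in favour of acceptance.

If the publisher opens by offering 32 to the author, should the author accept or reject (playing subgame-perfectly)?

Round 5 (the publisher proposes): the author will accept anything ≥ 0, so the publisher offers 0 and keeps 200.
Round 4 (the author proposes): the publisher can get 200 next round, worth 0.83 × 200 = 166 now; the author offers that and keeps 34.
Round 3 (the publisher proposes): the author can get 34 next round, worth 0.58 × 34 = 19.72 now; the publisher offers that and keeps 180.28.
Round 2 (the author proposes): the publisher can get 180.28 next round, worth 0.83 × 180.28 = 149.6324 now. The author offers 149.6324 and keeps 200 − 149.6324 = 50.3676.
So by rejecting in round 1, the author gets 50.3676 next round, worth 0.58 × 50.3676 = 29.213208 now.
Offer 32 ≥ 29.213208, so the author accepts.

Accept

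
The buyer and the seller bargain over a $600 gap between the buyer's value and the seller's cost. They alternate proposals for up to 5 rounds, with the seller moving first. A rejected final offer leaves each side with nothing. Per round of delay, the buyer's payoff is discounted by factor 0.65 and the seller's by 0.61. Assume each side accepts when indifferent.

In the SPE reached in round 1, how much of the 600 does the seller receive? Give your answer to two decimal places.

Round 5 (the seller proposes): the buyer will accept anything ≥ 0, so the seller offers 0 and keeps 600.
Round 4 (the buyer proposes): the seller can get 600 next round, worth 0.61 × 600 = 366 now. The buyer offers 366 and keeps 600 − 366 = 234.
Round 3 (the seller proposes): the buyer can get 234 next round, worth 0.65 × 234 = 152.1 now; the seller offers that and keeps 447.9.
Round 2 (the buyer proposes): the seller can get 447.9 next round, worth 0.61 × 447.9 = 273.219 now, so the buyer offers 273.219, keeping 326.781.
Round 1 (the seller proposes): the buyer can get 326.781 next round, worth 0.65 × 326.781 = 212.40765 now, so the seller offers 212.40765, keeping 387.59235.

387.59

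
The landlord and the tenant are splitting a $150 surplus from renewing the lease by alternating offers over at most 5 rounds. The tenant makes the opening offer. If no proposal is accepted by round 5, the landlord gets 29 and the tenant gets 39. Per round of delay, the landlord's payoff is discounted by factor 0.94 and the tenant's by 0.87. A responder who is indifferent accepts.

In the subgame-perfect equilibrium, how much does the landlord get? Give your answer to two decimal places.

Round 5 (the tenant proposes): the landlord gets 29 if talks fail, so the tenant offers 29 and keeps 121.
Round 4 (the landlord proposes): the tenant can get 121 next round, worth 0.87 × 121 = 105.27 now, so the landlord offers 105.27, keeping 44.73.
Round 3 (the tenant proposes): the landlord can get 44.73 next round, worth 0.94 × 44.73 = 42.0462 now; the tenant offers that and keeps 107.9538.
Round 2 (the landlord proposes): the tenant can get 107.9538 next round, worth 0.87 × 107.9538 = 93.919806 now, so the landlord offers 93.919806, keeping 56.080194.
Round 1 (the tenant proposes): the landlord can get 56.080194 next round, worth 0.94 × 56.080194 = 52.71538236 now; the tenant offers that and keeps 97.28461764.

52.72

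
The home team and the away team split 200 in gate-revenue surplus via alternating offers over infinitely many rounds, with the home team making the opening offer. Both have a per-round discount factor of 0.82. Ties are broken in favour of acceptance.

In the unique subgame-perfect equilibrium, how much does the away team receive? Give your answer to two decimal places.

Let x be the home team's share when the home team proposes and y be the away team's share when the away team proposes.
The away team accepts iff offered ≥ 0.82·y, so x = 200 − 0.82y. Symmetrically y = 200 − 0.82x.
Substituting: x = 200 − 0.82(200 − 0.82x), giving x(1 − 0.82·0.82) = 200(1 − 0.82).
So x = 200 × 0.18 / 0.3276 ≈ 109.8901, and the away team receives 200 − x ≈ 90.1099.

90.11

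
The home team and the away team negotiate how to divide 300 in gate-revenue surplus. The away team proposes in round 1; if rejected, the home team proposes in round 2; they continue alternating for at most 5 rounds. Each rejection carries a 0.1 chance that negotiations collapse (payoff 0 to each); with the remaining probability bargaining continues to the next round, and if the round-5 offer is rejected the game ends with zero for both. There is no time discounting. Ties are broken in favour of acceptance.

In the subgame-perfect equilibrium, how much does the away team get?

251.13

Round 5 (the away team proposes): the home team will accept anything ≥ 0, so the away team offers 0 and keeps 300.
Round 4 (the home team proposes): rejecting gives the away team an expected 0.9 × 300 = 270. The home team offers 270 and keeps 300 − 270 = 30.
Round 3 (the away team proposes): rejecting gives the home team an expected 0.9 × 30 = 27. The away team offers 27 and keeps 300 − 27 = 273.
Round 2 (the home team proposes): rejecting gives the away team an expected 0.9 × 273 = 245.7, so the home team offers 245.7, keeping 54.3.
Round 1 (the away team proposes): rejecting gives the home team an expected 0.9 × 54.3 = 48.87. The away team offers 48.87 and keeps 300 − 48.87 = 251.13.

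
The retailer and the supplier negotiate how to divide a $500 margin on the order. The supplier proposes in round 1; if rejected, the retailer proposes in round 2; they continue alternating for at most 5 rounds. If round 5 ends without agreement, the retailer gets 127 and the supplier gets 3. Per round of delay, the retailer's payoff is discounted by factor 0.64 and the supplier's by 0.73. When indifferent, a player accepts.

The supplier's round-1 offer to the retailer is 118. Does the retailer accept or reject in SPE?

Reject

Round 5 (the supplier proposes): the retailer gets 127 if talks fail, so the supplier offers 127 and keeps 373.
Round 4 (the retailer proposes): the supplier can get 373 next round, worth 0.73 × 373 = 272.29 now, so the retailer offers 272.29, keeping 227.71.
Round 3 (the supplier proposes): the retailer can get 227.71 next round, worth 0.64 × 227.71 = 145.7344 now; the supplier offers that and keeps 354.2656.
Round 2 (the retailer proposes): the supplier can get 354.2656 next round, worth 0.73 × 354.2656 = 258.613888 now, so the retailer offers 258.613888, keeping 241.386112.
So by rejecting in round 1, the retailer gets 241.386112 next round, worth 0.64 × 241.386112 = 154.48711168 now.
Offer 118 < 154.48711168, so the retailer rejects.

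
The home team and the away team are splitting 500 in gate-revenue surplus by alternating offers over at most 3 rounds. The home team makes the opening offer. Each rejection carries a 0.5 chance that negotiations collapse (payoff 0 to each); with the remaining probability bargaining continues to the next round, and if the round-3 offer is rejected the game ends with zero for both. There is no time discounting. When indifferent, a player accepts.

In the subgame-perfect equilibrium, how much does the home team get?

By backward induction:
Round 3 (the home team proposes): rejection yields 0 for the away team; the home team offers 0 and keeps 500.
Round 2 (the away team proposes): rejecting gives the home team an expected 0.5 × 500 = 250, so the away team offers 250, keeping 250.
Round 1 (the home team proposes): rejecting gives the away team an expected 0.5 × 250 = 125. The home team offers 125 and keeps 500 − 125 = 375.

375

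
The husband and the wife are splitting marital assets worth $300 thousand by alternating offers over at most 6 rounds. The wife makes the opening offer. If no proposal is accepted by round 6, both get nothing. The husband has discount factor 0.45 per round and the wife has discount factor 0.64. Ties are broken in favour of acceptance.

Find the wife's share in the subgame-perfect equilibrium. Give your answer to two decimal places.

226.21

By backward induction:
Round 6 (the husband proposes): the wife will accept anything ≥ 0, so the husband offers 0 and keeps 300.
Round 5 (the wife proposes): the husband can get 300 next round, worth 0.45 × 300 = 135 now; the wife offers that and keeps 165.
Round 4 (the husband proposes): the wife can get 165 next round, worth 0.64 × 165 = 105.6 now; the husband offers that and keeps 194.4.
Round 3 (the wife proposes): the husband can get 194.4 next round, worth 0.45 × 194.4 = 87.48 now, so the wife offers 87.48, keeping 212.52.
Round 2 (the husband proposes): the wife can get 212.52 next round, worth 0.64 × 212.52 = 136.0128 now, so the husband offers 136.0128, keeping 163.9872.
Round 1 (the wife proposes): the husband can get 163.9872 next round, worth 0.45 × 163.9872 = 73.79424 now, so the wife offers 73.79424, keeping 226.20576.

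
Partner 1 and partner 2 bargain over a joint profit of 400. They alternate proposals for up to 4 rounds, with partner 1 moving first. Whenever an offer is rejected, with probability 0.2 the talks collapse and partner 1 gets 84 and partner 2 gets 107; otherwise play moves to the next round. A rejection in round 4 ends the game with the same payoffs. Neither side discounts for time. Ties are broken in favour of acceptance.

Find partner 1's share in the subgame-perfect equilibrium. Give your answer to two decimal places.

152.55

Round 4 (partner 2 proposes): partner 1 gets 84 if talks fail, so partner 2 offers 84 and keeps 316.
Round 3 (partner 1 proposes): rejecting gives partner 2 an expected 0.8 × 316 + 0.2 × 107 = 274.2; partner 1 offers that and keeps 125.8.
Round 2 (partner 2 proposes): rejecting gives partner 1 an expected 0.8 × 125.8 + 0.2 × 84 = 117.44; partner 2 offers that and keeps 282.56.
Round 1 (partner 1 proposes): rejecting gives partner 2 an expected 0.8 × 282.56 + 0.2 × 107 = 247.448. Partner 1 offers 247.448 and keeps 400 − 247.448 = 152.552.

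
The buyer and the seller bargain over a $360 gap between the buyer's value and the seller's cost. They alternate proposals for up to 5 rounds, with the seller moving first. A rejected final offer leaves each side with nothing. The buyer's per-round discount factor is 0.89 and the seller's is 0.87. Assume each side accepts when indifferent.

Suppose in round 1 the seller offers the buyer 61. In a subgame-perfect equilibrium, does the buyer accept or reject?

Reject

Round 5 (the seller proposes): rejection yields 0 for the buyer; the seller offers 0 and keeps 360.
Round 4 (the buyer proposes): the seller can get 360 next round, worth 0.87 × 360 = 313.2 now; the buyer offers that and keeps 46.8.
Round 3 (the seller proposes): the buyer can get 46.8 next round, worth 0.89 × 46.8 = 41.652 now. The seller offers 41.652 and keeps 360 − 41.652 = 318.348.
Round 2 (the buyer proposes): the seller can get 318.348 next round, worth 0.87 × 318.348 = 276.96276 now. The buyer offers 276.96276 and keeps 360 − 276.96276 = 83.03724.
So by rejecting in round 1, the buyer gets 83.03724 next round, worth 0.89 × 83.03724 = 73.9031436 now.
Offer 61 < 73.9031436, so the buyer rejects.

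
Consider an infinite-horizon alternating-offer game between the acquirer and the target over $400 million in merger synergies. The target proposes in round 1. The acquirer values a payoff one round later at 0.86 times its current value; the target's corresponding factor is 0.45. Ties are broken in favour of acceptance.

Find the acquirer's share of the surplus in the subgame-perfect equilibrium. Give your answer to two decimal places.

Let x be the target's share when the target proposes and y be the acquirer's share when the acquirer proposes.
The acquirer accepts iff offered ≥ 0.86·y, so x = 400 − 0.86y. Symmetrically y = 400 − 0.45x.
Substituting: x = 400 − 0.86(400 − 0.45x), giving x(1 − 0.45·0.86) = 400(1 − 0.86).
So x = 400 × 0.14 / 0.613 ≈ 91.3540, and the acquirer receives 400 − x ≈ 308.6460.

308.65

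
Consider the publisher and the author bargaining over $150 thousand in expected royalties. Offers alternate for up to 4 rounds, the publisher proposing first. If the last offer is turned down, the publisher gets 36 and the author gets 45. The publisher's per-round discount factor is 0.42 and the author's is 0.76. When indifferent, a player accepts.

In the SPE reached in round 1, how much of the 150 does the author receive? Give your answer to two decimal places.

Work backward from the last round.
Round 4 (the author proposes): the publisher gets 36 if talks fail, so the author offers 36 and keeps 114.
Round 3 (the publisher proposes): the author can get 114 next round, worth 0.76 × 114 = 86.64 now. The publisher offers 86.64 and keeps 150 − 86.64 = 63.36.
Round 2 (the author proposes): the publisher can get 63.36 next round, worth 0.42 × 63.36 = 26.6112 now, so the author offers 26.6112, keeping 123.3888.
Round 1 (the publisher proposes): the author can get 123.3888 next round, worth 0.76 × 123.3888 = 93.775488 now, so the publisher offers 93.775488, keeping 56.224512.

93.78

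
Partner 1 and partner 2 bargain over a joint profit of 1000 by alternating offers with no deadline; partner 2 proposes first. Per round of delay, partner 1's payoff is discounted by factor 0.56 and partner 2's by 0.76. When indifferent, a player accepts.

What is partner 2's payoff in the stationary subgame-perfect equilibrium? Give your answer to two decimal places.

766.02

In a stationary SPE each proposer offers the other exactly their discounted continuation value.
If partner 2 keeps x when proposing and partner 1 keeps y when proposing, then x = 1000 − 0.56y and y = 1000 − 0.76x.
Solving: x = 1000(1 − 0.56) / (1 − 0.76·0.56) = 440 / 0.5744 ≈ 766.0167.
Partner 1 gets 1000 − 766.0167 ≈ 233.9833.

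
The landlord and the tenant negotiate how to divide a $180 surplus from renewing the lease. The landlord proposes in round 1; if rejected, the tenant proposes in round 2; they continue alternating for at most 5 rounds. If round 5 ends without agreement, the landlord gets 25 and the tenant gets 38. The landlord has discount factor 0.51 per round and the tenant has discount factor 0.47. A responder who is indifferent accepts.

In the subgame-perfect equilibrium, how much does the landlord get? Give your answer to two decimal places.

Round 5 (the landlord proposes): the tenant gets 38 if talks fail, so the landlord offers 38 and keeps 142.
Round 4 (the tenant proposes): the landlord can get 142 next round, worth 0.51 × 142 = 72.42 now. The tenant offers 72.42 and keeps 180 − 72.42 = 107.58.
Round 3 (the landlord proposes): the tenant can get 107.58 next round, worth 0.47 × 107.58 = 50.5626 now; the landlord offers that and keeps 129.4374.
Round 2 (the tenant proposes): the landlord can get 129.4374 next round, worth 0.51 × 129.4374 = 66.013074 now, so the tenant offers 66.013074, keeping 113.986926.
Round 1 (the landlord proposes): the tenant can get 113.986926 next round, worth 0.47 × 113.986926 = 53.57385522 now, so the landlord offers 53.57385522, keeping 126.42614478.

126.43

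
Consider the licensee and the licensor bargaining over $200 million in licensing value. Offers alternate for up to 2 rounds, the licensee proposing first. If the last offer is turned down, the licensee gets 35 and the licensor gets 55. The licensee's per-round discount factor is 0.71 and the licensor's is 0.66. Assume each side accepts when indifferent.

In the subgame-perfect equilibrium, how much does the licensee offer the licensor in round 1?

108.9

Round 2 (the licensor proposes): the licensee gets 35 if talks fail, so the licensor offers 35 and keeps 165.
Round 1 (the licensee proposes): the licensor can get 165 next round, worth 0.66 × 165 = 108.9 now. The licensee offers 108.9 and keeps 200 − 108.9 = 91.1.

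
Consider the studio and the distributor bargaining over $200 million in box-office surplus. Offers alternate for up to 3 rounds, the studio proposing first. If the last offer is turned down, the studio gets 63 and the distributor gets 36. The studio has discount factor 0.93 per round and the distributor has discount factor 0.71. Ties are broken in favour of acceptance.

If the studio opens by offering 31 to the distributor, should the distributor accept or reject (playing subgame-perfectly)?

Reject

Round 3 (the studio proposes): the distributor gets 36 if talks fail, so the studio offers 36 and keeps 164.
Round 2 (the distributor proposes): the studio can get 164 next round, worth 0.93 × 164 = 152.52 now; the distributor offers that and keeps 47.48.
So by rejecting in round 1, the distributor gets 47.48 next round, worth 0.71 × 47.48 = 33.7108 now.
Offer 31 < 33.7108, so the distributor rejects.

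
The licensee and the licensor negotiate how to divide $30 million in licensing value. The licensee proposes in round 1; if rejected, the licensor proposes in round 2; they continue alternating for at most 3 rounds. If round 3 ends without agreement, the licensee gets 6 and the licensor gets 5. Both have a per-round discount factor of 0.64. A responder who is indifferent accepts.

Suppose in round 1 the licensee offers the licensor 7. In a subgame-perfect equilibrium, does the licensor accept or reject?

Reject

Round 3 (the licensee proposes): the licensor gets 5 if talks fail, so the licensee offers 5 and keeps 25.
Round 2 (the licensor proposes): the licensee can get 25 next round, worth 0.64 × 25 = 16 now; the licensor offers that and keeps 14.
So by rejecting in round 1, the licensor gets 14 next round, worth 0.64 × 14 = 8.96 now.
Offer 7 < 8.96, so the licensor rejects.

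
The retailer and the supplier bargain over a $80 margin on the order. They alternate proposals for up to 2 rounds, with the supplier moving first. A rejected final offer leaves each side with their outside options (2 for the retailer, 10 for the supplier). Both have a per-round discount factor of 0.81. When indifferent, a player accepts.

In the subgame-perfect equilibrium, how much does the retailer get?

Work backward from the last round.
Round 2 (the retailer proposes): the supplier gets 10 if talks fail, so the retailer offers 10 and keeps 70.
Round 1 (the supplier proposes): the retailer can get 70 next round, worth 0.81 × 70 = 56.7 now; the supplier offers that and keeps 23.3.

56.7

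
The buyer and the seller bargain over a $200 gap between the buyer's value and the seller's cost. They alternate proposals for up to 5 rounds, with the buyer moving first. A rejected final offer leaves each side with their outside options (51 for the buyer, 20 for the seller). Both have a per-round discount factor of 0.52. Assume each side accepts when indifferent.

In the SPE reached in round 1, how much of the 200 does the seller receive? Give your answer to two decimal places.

64.88

Round 5 (the buyer proposes): the seller gets 20 if talks fail, so the buyer offers 20 and keeps 180.
Round 4 (the seller proposes): the buyer can get 180 next round, worth 0.52 × 180 = 93.6 now, so the seller offers 93.6, keeping 106.4.
Round 3 (the buyer proposes): the seller can get 106.4 next round, worth 0.52 × 106.4 = 55.328 now; the buyer offers that and keeps 144.672.
Round 2 (the seller proposes): the buyer can get 144.672 next round, worth 0.52 × 144.672 = 75.22944 now, so the seller offers 75.22944, keeping 124.77056.
Round 1 (the buyer proposes): the seller can get 124.77056 next round, worth 0.52 × 124.77056 = 64.8806912 now. The buyer offers 64.8806912 and keeps 200 − 64.8806912 = 135.1193088.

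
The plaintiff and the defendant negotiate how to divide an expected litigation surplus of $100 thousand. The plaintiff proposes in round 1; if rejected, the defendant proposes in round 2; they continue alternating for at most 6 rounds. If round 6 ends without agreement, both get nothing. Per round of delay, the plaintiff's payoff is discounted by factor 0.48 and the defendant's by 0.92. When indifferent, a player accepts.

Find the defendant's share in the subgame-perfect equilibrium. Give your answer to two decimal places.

Work backward from the last round.
Round 6 (the defendant proposes): rejection yields 0 for the plaintiff; the defendant offers 0 and keeps 100.
Round 5 (the plaintiff proposes): the defendant can get 100 next round, worth 0.92 × 100 = 92 now; the plaintiff offers that and keeps 8.
Round 4 (the defendant proposes): the plaintiff can get 8 next round, worth 0.48 × 8 = 3.84 now. The defendant offers 3.84 and keeps 100 − 3.84 = 96.16.
Round 3 (the plaintiff proposes): the defendant can get 96.16 next round, worth 0.92 × 96.16 = 88.4672 now; the plaintiff offers that and keeps 11.5328.
Round 2 (the defendant proposes): the plaintiff can get 11.5328 next round, worth 0.48 × 11.5328 = 5.535744 now; the defendant offers that and keeps 94.464256.
Round 1 (the plaintiff proposes): the defendant can get 94.464256 next round, worth 0.92 × 94.464256 = 86.90711552 now; the plaintiff offers that and keeps 13.09288448.

86.91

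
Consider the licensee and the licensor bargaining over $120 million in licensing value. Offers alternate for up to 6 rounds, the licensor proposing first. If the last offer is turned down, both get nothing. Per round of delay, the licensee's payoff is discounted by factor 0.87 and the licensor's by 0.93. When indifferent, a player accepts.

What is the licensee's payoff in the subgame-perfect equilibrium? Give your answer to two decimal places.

81.57

Round 6 (the licensee proposes): rejection yields 0 for the licensor; the licensee offers 0 and keeps 120.
Round 5 (the licensor proposes): the licensee can get 120 next round, worth 0.87 × 120 = 104.4 now. The licensor offers 104.4 and keeps 120 − 104.4 = 15.6.
Round 4 (the licensee proposes): the licensor can get 15.6 next round, worth 0.93 × 15.6 = 14.508 now; the licensee offers that and keeps 105.492.
Round 3 (the licensor proposes): the licensee can get 105.492 next round, worth 0.87 × 105.492 = 91.77804 now, so the licensor offers 91.77804, keeping 28.22196.
Round 2 (the licensee proposes): the licensor can get 28.22196 next round, worth 0.93 × 28.22196 = 26.2464228 now, so the licensee offers 26.2464228, keeping 93.7535772.
Round 1 (the licensor proposes): the licensee can get 93.7535772 next round, worth 0.87 × 93.7535772 = 81.565612164 now. The licensor offers 81.565612164 and keeps 120 − 81.565612164 = 38.434387836.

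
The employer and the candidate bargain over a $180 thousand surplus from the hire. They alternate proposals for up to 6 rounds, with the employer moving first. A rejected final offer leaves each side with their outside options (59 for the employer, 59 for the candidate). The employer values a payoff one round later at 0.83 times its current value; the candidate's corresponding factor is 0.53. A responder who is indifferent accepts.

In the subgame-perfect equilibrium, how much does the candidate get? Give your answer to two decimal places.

Round 6 (the candidate proposes): the employer gets 59 if talks fail, so the candidate offers 59 and keeps 121.
Round 5 (the employer proposes): the candidate can get 121 next round, worth 0.53 × 121 = 64.13 now. The employer offers 64.13 and keeps 180 − 64.13 = 115.87.
Round 4 (the candidate proposes): the employer can get 115.87 next round, worth 0.83 × 115.87 = 96.1721 now, so the candidate offers 96.1721, keeping 83.8279.
Round 3 (the employer proposes): the candidate can get 83.8279 next round, worth 0.53 × 83.8279 = 44.428787 now, so the employer offers 44.428787, keeping 135.571213.
Round 2 (the candidate proposes): the employer can get 135.571213 next round, worth 0.83 × 135.571213 = 112.52410679 now. The candidate offers 112.52410679 and keeps 180 − 112.52410679 = 67.47589321.
Round 1 (the employer proposes): the candidate can get 67.47589321 next round, worth 0.53 × 67.47589321 = 35.7622234013 now. The employer offers 35.7622234013 and keeps 180 − 35.7622234013 = 144.2377765987.

35.76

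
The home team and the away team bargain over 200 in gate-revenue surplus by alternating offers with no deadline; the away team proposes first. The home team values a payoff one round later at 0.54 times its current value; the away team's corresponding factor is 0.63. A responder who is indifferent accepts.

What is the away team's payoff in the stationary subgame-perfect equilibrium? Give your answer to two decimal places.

139.44

In a stationary SPE each proposer offers the other exactly their discounted continuation value.
If the away team keeps x when proposing and the home team keeps y when proposing, then x = 200 − 0.54y and y = 200 − 0.63x.
Solving: x = 200(1 − 0.54) / (1 − 0.63·0.54) = 92 / 0.6598 ≈ 139.4362.
The home team gets 200 − 139.4362 ≈ 60.5638.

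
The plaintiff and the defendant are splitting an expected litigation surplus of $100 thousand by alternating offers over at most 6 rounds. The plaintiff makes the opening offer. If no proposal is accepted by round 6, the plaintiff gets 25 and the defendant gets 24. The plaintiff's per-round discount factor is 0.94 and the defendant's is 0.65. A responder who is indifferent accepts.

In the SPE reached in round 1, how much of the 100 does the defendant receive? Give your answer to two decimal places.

24.48

Solve by backward induction from round 6.
Round 6 (the defendant proposes): the plaintiff gets 25 if talks fail, so the defendant offers 25 and keeps 75.
Round 5 (the plaintiff proposes): the defendant can get 75 next round, worth 0.65 × 75 = 48.75 now, so the plaintiff offers 48.75, keeping 51.25.
Round 4 (the defendant proposes): the plaintiff can get 51.25 next round, worth 0.94 × 51.25 = 48.175 now. The defendant offers 48.175 and keeps 100 − 48.175 = 51.825.
Round 3 (the plaintiff proposes): the defendant can get 51.825 next round, worth 0.65 × 51.825 = 33.68625 now; the plaintiff offers that and keeps 66.31375.
Round 2 (the defendant proposes): the plaintiff can get 66.31375 next round, worth 0.94 × 66.31375 = 62.334925 now. The defendant offers 62.334925 and keeps 100 − 62.334925 = 37.665075.
Round 1 (the plaintiff proposes): the defendant can get 37.665075 next round, worth 0.65 × 37.665075 = 24.48229875 now; the plaintiff offers that and keeps 75.51770125.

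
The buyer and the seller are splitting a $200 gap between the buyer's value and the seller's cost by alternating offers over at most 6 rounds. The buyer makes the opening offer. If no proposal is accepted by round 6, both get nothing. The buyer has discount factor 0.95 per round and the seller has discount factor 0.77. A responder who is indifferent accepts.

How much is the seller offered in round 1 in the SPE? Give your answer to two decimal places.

Work backward from the last round.
Round 6 (the seller proposes): rejection yields 0 for the buyer; the seller offers 0 and keeps 200.
Round 5 (the buyer proposes): the seller can get 200 next round, worth 0.77 × 200 = 154 now, so the buyer offers 154, keeping 46.
Round 4 (the seller proposes): the buyer can get 46 next round, worth 0.95 × 46 = 43.7 now; the seller offers that and keeps 156.3.
Round 3 (the buyer proposes): the seller can get 156.3 next round, worth 0.77 × 156.3 = 120.351 now; the buyer offers that and keeps 79.649.
Round 2 (the seller proposes): the buyer can get 79.649 next round, worth 0.95 × 79.649 = 75.66655 now; the seller offers that and keeps 124.33345.
Round 1 (the buyer proposes): the seller can get 124.33345 next round, worth 0.77 × 124.33345 = 95.7367565 now; the buyer offers that and keeps 104.2632435.

95.74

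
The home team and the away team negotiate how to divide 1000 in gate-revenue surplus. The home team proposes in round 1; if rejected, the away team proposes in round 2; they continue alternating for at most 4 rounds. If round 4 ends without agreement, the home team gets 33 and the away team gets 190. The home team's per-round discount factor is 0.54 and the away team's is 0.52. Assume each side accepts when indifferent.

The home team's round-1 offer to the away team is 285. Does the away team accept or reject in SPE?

Round 4 (the away team proposes): the home team gets 33 if talks fail, so the away team offers 33 and keeps 967.
Round 3 (the home team proposes): the away team can get 967 next round, worth 0.52 × 967 = 502.84 now; the home team offers that and keeps 497.16.
Round 2 (the away team proposes): the home team can get 497.16 next round, worth 0.54 × 497.16 = 268.4664 now; the away team offers that and keeps 731.5336.
So by rejecting in round 1, the away team gets 731.5336 next round, worth 0.52 × 731.5336 = 380.397472 now.
Offer 285 < 380.397472, so the away team rejects.

Reject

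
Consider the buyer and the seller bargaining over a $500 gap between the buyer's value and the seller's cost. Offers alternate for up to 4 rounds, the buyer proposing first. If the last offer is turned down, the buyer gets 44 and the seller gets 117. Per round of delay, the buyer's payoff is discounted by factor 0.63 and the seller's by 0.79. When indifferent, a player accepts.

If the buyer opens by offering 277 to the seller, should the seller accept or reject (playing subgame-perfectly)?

Reject

Round 4 (the seller proposes): the buyer gets 44 if talks fail, so the seller offers 44 and keeps 456.
Round 3 (the buyer proposes): the seller can get 456 next round, worth 0.79 × 456 = 360.24 now. The buyer offers 360.24 and keeps 500 − 360.24 = 139.76.
Round 2 (the seller proposes): the buyer can get 139.76 next round, worth 0.63 × 139.76 = 88.0488 now, so the seller offers 88.0488, keeping 411.9512.
So by rejecting in round 1, the seller gets 411.9512 next round, worth 0.79 × 411.9512 = 325.441448 now.
Offer 277 < 325.441448, so the seller rejects.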